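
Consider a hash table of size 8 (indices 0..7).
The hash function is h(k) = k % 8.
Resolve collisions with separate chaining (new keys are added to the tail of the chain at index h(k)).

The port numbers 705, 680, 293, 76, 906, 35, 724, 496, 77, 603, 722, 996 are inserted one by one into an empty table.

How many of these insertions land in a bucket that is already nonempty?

705 -> bucket 1
680 -> bucket 0
293 -> bucket 5
76 -> bucket 4
906 -> bucket 2
35 -> bucket 3
724 -> bucket 4 (collision)
496 -> bucket 0 (collision)
77 -> bucket 5 (collision)
603 -> bucket 3 (collision)
722 -> bucket 2 (collision)
996 -> bucket 4 (collision)
Final buckets:
0: 680 -> 496
1: 705
2: 906 -> 722
3: 35 -> 603
4: 76 -> 724 -> 996
5: 293 -> 77
6: -
7: -

6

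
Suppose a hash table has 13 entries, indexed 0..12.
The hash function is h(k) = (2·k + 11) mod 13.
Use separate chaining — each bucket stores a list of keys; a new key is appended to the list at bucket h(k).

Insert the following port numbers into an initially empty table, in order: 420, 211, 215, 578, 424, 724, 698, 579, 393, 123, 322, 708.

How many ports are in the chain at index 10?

3

420 -> bucket 6
211 -> bucket 4
215 -> bucket 12
578 -> bucket 10
424 -> bucket 1
724 -> bucket 3
698 -> bucket 3 (collision)
579 -> bucket 12 (collision)
393 -> bucket 4 (collision)
123 -> bucket 10 (collision)
322 -> bucket 5
708 -> bucket 10 (collision)
Final buckets:
0: ∅
1: 424
2: ∅
3: 724 -> 698
4: 211 -> 393
5: 322
6: 420
7: ∅
8: ∅
9: ∅
10: 578 -> 123 -> 708
11: ∅
12: 215 -> 579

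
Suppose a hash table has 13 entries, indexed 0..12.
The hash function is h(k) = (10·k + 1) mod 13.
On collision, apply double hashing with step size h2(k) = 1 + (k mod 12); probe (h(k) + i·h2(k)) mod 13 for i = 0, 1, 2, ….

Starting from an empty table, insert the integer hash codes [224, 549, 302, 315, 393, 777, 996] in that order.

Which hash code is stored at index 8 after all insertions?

224: h=5 → slot 5
549: h=5, h2=10, probe 5,2 → slot 2
302: h=5, h2=3, probe 5,8 → slot 8
315: h=5, h2=4, probe 5,9 → slot 9
393: h=5, h2=10, probe 5,2,12 → slot 12
777: h=10 → slot 10
996: h=3 → slot 3
Table: [_, _, 549, 996, _, 224, _, _, 302, 315, 777, _, 393]

302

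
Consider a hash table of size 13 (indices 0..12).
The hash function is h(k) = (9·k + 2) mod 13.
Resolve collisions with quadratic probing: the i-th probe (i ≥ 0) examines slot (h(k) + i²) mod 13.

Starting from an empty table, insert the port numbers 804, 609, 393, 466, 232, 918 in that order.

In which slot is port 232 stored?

804 hashes to 10; slot 10 is free → place at 10.
609 hashes to 10; 10 taken → place at 11.
393 hashes to 3; slot 3 is free → place at 3.
466 hashes to 10; 10,11 taken → place at 1.
232 hashes to 10; 10,11,1 taken → place at 6.
918 hashes to 9; slot 9 is free → place at 9.
Table: [_, 466, _, 393, _, _, 232, _, _, 918, 804, 609, _]

6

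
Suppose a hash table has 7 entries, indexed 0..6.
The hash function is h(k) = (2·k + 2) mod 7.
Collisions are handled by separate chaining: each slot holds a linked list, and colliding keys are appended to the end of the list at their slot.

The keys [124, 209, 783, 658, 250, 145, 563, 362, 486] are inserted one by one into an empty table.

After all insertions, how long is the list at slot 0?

2

Insert 124: h=5, bucket 5 empty → new chain.
Insert 209: h=0, bucket 0 empty → new chain.
Insert 783: h=0, bucket 0 nonempty → append to chain.
Insert 658: h=2, bucket 2 empty → new chain.
Insert 250: h=5, bucket 5 nonempty → append to chain.
Insert 145: h=5, bucket 5 nonempty → append to chain.
Insert 563: h=1, bucket 1 empty → new chain.
Insert 362: h=5, bucket 5 nonempty → append to chain.
Insert 486: h=1, bucket 1 nonempty → append to chain.
Final buckets:
0: 209 -> 783
1: 563 -> 486
2: 658
3: ∅
4: ∅
5: 124 -> 250 -> 145 -> 362
6: ∅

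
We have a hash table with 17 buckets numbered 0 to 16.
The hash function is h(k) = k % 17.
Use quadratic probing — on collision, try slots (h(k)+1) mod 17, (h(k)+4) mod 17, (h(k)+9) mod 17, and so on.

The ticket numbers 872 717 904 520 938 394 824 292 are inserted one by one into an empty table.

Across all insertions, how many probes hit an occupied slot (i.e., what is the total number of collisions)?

10

872 hashes to 5; slot 5 is free → place at 5.
717 hashes to 3; slot 3 is free → place at 3.
904 hashes to 3; 3 taken → place at 4.
520 hashes to 10; slot 10 is free → place at 10.
938 hashes to 3; 3,4 taken → place at 7.
394 hashes to 3; 3,4,7 taken → place at 12.
824 hashes to 8; slot 8 is free → place at 8.
292 hashes to 3; 3,4,7,12 taken → place at 2.
Table: [—, —, 292, 717, 904, 872, —, 938, 824, —, 520, —, 394, —, —, —, —]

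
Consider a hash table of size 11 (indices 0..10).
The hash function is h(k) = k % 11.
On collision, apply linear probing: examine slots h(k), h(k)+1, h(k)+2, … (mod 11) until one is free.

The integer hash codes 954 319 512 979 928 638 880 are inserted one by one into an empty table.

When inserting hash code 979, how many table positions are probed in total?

954 hashes to 8; slot 8 is free → place at 8.
319 hashes to 0; slot 0 is free → place at 0.
512 hashes to 6; slot 6 is free → place at 6.
979 hashes to 0; 0 taken → place at 1.
928 hashes to 4; slot 4 is free → place at 4.
638 hashes to 0; 0,1 taken → place at 2.
880 hashes to 0; 0,1,2 taken → place at 3.
Table: [319, 979, 638, 880, 928, _, 512, _, 954, _, _]

2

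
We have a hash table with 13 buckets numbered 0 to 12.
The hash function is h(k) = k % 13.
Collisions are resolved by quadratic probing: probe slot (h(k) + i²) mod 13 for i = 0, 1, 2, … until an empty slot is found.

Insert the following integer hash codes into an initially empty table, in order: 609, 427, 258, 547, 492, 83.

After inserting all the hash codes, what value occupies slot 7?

492

609: h=11 → slot 11
427: h=11, probe 11,12 → slot 12
258: h=11, probe 11,12,2 → slot 2
547: h=1 → slot 1
492: h=11, probe 11,12,2,7 → slot 7
83: h=5 → slot 5
Table: [-, 547, 258, -, -, 83, -, 492, -, -, -, 609, 427]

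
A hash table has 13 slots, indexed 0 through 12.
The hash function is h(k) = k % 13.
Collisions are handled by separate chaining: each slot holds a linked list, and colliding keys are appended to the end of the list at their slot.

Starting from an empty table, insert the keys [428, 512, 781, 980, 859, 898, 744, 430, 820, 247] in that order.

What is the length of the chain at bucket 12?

428 -> bucket 12
512 -> bucket 5
781 -> bucket 1
980 -> bucket 5 (collision)
859 -> bucket 1 (collision)
898 -> bucket 1 (collision)
744 -> bucket 3
430 -> bucket 1 (collision)
820 -> bucket 1 (collision)
247 -> bucket 0
Final buckets:
0: 247
1: 781 -> 859 -> 898 -> 430 -> 820
2: —
3: 744
4: —
5: 512 -> 980
6: —
7: —
8: —
9: —
10: —
11: —
12: 428

1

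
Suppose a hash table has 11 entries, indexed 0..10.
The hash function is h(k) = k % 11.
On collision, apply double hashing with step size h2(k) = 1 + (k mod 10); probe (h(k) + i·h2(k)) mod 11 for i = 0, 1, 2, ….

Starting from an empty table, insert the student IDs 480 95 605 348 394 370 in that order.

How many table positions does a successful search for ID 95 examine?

2

480 hashes to 7; slot 7 is free => place at 7.
95 hashes to 7, h2=6; 7 taken => place at 2.
605 hashes to 0; slot 0 is free => place at 0.
348 hashes to 7, h2=9; 7 taken => place at 5.
394 hashes to 9; slot 9 is free => place at 9.
370 hashes to 7, h2=1; 7 taken => place at 8.
Table: [605, ∅, 95, ∅, ∅, 348, ∅, 480, 370, 394, ∅]
Lookup 95: h=7, h2=6, probe 7,2 → found at 2.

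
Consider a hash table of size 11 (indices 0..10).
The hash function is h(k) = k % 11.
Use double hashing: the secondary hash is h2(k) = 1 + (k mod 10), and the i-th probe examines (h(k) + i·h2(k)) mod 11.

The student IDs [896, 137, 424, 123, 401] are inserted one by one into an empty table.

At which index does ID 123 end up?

10

896 hashes to 5; slot 5 is free → place at 5.
137 hashes to 5, h2=8; 5 taken → place at 2.
424 hashes to 6; slot 6 is free → place at 6.
123 hashes to 2, h2=4; 2,6 taken → place at 10.
401 hashes to 5, h2=2; 5 taken → place at 7.
Table: [., ., 137, ., ., 896, 424, 401, ., ., 123]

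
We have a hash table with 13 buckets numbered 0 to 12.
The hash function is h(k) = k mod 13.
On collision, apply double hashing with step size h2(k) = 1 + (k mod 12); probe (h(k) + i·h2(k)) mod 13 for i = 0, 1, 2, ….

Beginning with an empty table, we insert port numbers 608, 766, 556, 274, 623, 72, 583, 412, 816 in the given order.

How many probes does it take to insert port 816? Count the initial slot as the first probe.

Insert 608: h=10, slot 10 empty → index 10.
Insert 766: h=12, slot 12 empty → index 12.
Insert 556: h=10, h2=5, slot 10 occupied → index 2.
Insert 274: h=1, slot 1 empty → index 1.
Insert 623: h=12, h2=12, slot 12 occupied → index 11.
Insert 72: h=7, slot 7 empty → index 7.
Insert 583: h=11, h2=8, slot 11 occupied → index 6.
Insert 412: h=9, slot 9 empty → index 9.
Insert 816: h=10, h2=1, slots 10,11,12 occupied → index 0.
Table: [816, 274, 556, ∅, ∅, ∅, 583, 72, ∅, 412, 608, 623, 766]

4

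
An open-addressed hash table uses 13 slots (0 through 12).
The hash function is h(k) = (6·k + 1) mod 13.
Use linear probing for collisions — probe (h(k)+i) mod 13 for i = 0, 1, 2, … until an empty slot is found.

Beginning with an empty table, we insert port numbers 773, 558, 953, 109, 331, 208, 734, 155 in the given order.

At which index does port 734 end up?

2

773: h=11 => slot 11
558: h=8 => slot 8
953: h=12 => slot 12
109: h=5 => slot 5
331: h=11, probe 11,12,0 => slot 0
208: h=1 => slot 1
734: h=11, probe 11,12,0,1,2 => slot 2
155: h=8, probe 8,9 => slot 9
Table: [331, 208, 734, ., ., 109, ., ., 558, 155, ., 773, 953]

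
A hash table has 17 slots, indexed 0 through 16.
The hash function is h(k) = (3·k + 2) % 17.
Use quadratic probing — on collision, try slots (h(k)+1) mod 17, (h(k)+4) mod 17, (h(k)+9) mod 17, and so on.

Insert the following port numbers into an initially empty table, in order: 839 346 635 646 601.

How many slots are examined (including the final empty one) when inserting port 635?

3

Insert 839: h=3, slot 3 empty → index 3.
Insert 346: h=3, slot 3 occupied → index 4.
Insert 635: h=3, slots 3,4 occupied → index 7.
Insert 646: h=2, slot 2 empty → index 2.
Insert 601: h=3, slots 3,4,7 occupied → index 12.
Table: [-, -, 646, 839, 346, -, -, 635, -, -, -, -, 601, -, -, -, -]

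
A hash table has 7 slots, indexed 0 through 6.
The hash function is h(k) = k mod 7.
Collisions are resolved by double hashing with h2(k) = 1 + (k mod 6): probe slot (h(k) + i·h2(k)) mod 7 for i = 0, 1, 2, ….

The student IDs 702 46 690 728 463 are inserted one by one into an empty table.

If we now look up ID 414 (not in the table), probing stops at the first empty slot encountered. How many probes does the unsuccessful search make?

3

702 hashes to 2; slot 2 is free -> place at 2.
46 hashes to 4; slot 4 is free -> place at 4.
690 hashes to 4, h2=1; 4 taken -> place at 5.
728 hashes to 0; slot 0 is free -> place at 0.
463 hashes to 1; slot 1 is free -> place at 1.
Table: [728, 463, 702, —, 46, 690, —]
Lookup 414: h=1, h2=1, probe 1,2,3 → slot 3 empty, not found.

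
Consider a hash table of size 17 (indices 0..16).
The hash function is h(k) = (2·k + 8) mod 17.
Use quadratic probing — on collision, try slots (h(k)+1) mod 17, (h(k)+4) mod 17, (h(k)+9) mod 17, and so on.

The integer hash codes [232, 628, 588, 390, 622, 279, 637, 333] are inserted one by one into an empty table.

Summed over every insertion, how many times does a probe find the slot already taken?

5

232 hashes to 13; slot 13 is free -> place at 13.
628 hashes to 6; slot 6 is free -> place at 6.
588 hashes to 11; slot 11 is free -> place at 11.
390 hashes to 6; 6 taken -> place at 7.
622 hashes to 11; 11 taken -> place at 12.
279 hashes to 5; slot 5 is free -> place at 5.
637 hashes to 7; 7 taken -> place at 8.
333 hashes to 11; 11,12 taken -> place at 15.
Table: [∅, ∅, ∅, ∅, ∅, 279, 628, 390, 637, ∅, ∅, 588, 622, 232, ∅, 333, ∅]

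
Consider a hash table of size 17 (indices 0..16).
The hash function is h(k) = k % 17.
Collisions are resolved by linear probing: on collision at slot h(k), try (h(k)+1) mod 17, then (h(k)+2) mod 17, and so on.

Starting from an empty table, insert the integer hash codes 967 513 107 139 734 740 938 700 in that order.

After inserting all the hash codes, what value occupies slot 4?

139

967: h=15 => slot 15
513: h=3 => slot 3
107: h=5 => slot 5
139: h=3, probe 3,4 => slot 4
734: h=3, probe 3,4,5,6 => slot 6
740: h=9 => slot 9
938: h=3, probe 3,4,5,6,7 => slot 7
700: h=3, probe 3,4,5,6,7,8 => slot 8
Table: [-, -, -, 513, 139, 107, 734, 938, 700, 740, -, -, -, -, -, 967, -]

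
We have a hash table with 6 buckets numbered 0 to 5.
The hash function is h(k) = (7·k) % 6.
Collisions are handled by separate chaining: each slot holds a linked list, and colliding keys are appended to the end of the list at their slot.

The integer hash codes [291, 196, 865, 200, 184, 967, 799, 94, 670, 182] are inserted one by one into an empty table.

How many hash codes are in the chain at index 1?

3

291 -> bucket 3
196 -> bucket 4
865 -> bucket 1
200 -> bucket 2
184 -> bucket 4 (collision)
967 -> bucket 1 (collision)
799 -> bucket 1 (collision)
94 -> bucket 4 (collision)
670 -> bucket 4 (collision)
182 -> bucket 2 (collision)
Final buckets:
0: —
1: 865 -> 967 -> 799
2: 200 -> 182
3: 291
4: 196 -> 184 -> 94 -> 670
5: —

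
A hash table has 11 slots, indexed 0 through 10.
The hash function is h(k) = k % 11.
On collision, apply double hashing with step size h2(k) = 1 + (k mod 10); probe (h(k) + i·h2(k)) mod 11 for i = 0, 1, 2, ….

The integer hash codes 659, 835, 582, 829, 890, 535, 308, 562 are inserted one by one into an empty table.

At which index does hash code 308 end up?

9

Insert 659: h=10, slot 10 empty => index 10.
Insert 835: h=10, h2=6, slot 10 occupied => index 5.
Insert 582: h=10, h2=3, slot 10 occupied => index 2.
Insert 829: h=4, slot 4 empty => index 4.
Insert 890: h=10, h2=1, slot 10 occupied => index 0.
Insert 535: h=7, slot 7 empty => index 7.
Insert 308: h=0, h2=9, slot 0 occupied => index 9.
Insert 562: h=1, slot 1 empty => index 1.
Table: [890, 562, 582, ∅, 829, 835, ∅, 535, ∅, 308, 659]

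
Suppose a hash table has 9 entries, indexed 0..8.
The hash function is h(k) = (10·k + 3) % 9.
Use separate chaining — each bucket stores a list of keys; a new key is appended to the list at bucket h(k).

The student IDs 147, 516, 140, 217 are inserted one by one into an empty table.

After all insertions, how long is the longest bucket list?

Insert 147: h=6, bucket 6 empty → new chain.
Insert 516: h=6, bucket 6 nonempty → append to chain.
Insert 140: h=8, bucket 8 empty → new chain.
Insert 217: h=4, bucket 4 empty → new chain.
Final buckets:
0: ∅
1: ∅
2: ∅
3: ∅
4: 217
5: ∅
6: 147 -> 516
7: ∅
8: 140

2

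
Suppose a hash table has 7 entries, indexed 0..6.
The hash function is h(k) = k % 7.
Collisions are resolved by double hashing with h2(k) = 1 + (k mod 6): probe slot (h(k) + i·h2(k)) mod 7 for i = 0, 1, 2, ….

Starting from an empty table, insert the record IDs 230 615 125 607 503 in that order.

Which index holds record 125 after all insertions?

5

230 hashes to 6; slot 6 is free → place at 6.
615 hashes to 6, h2=4; 6 taken → place at 3.
125 hashes to 6, h2=6; 6 taken → place at 5.
607 hashes to 5, h2=2; 5 taken → place at 0.
503 hashes to 6, h2=6; 6,5 taken → place at 4.
Table: [607, —, —, 615, 503, 125, 230]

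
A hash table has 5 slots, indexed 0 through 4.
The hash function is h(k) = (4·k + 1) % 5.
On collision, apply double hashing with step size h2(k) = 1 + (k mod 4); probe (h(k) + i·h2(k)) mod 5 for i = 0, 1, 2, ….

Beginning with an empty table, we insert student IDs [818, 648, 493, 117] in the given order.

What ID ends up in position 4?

Insert 818: h=3, slot 3 empty → index 3.
Insert 648: h=3, h2=1, slot 3 occupied → index 4.
Insert 493: h=3, h2=2, slot 3 occupied → index 0.
Insert 117: h=4, h2=2, slot 4 occupied → index 1.
Table: [493, 117, —, 818, 648]

648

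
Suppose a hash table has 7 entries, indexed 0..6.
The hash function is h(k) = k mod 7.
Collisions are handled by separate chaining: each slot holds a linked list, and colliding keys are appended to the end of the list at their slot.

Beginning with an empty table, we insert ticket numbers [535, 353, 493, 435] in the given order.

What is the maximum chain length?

535 → bucket 3
353 → bucket 3 (collision)
493 → bucket 3 (collision)
435 → bucket 1
Final buckets:
0: .
1: 435
2: .
3: 535 -> 353 -> 493
4: .
5: .
6: .

3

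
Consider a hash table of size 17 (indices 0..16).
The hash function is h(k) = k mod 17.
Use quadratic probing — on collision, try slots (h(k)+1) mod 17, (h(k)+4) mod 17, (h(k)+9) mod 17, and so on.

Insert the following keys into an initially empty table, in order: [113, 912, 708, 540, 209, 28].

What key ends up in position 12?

Insert 113: h=11, slot 11 empty -> index 11.
Insert 912: h=11, slot 11 occupied -> index 12.
Insert 708: h=11, slots 11,12 occupied -> index 15.
Insert 540: h=13, slot 13 empty -> index 13.
Insert 209: h=5, slot 5 empty -> index 5.
Insert 28: h=11, slots 11,12,15 occupied -> index 3.
Table: [∅, ∅, ∅, 28, ∅, 209, ∅, ∅, ∅, ∅, ∅, 113, 912, 540, ∅, 708, ∅]

912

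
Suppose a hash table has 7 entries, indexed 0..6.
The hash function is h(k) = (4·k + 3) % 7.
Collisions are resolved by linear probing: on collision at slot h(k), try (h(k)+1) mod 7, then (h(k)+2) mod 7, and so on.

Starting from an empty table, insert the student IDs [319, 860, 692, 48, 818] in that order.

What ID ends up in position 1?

48

319 hashes to 5; slot 5 is free → place at 5.
860 hashes to 6; slot 6 is free → place at 6.
692 hashes to 6; 6 taken → place at 0.
48 hashes to 6; 6,0 taken → place at 1.
818 hashes to 6; 6,0,1 taken → place at 2.
Table: [692, 48, 818, ∅, ∅, 319, 860]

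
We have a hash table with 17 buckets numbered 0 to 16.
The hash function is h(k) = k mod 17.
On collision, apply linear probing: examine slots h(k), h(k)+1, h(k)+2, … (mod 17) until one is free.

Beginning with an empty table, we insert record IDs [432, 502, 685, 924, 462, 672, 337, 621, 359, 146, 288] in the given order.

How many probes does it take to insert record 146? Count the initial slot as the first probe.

Insert 432: h=7, slot 7 empty => index 7.
Insert 502: h=9, slot 9 empty => index 9.
Insert 685: h=5, slot 5 empty => index 5.
Insert 924: h=6, slot 6 empty => index 6.
Insert 462: h=3, slot 3 empty => index 3.
Insert 672: h=9, slot 9 occupied => index 10.
Insert 337: h=14, slot 14 empty => index 14.
Insert 621: h=9, slots 9,10 occupied => index 11.
Insert 359: h=2, slot 2 empty => index 2.
Insert 146: h=10, slots 10,11 occupied => index 12.
Insert 288: h=16, slot 16 empty => index 16.
Table: [., ., 359, 462, ., 685, 924, 432, ., 502, 672, 621, 146, ., 337, ., 288]

3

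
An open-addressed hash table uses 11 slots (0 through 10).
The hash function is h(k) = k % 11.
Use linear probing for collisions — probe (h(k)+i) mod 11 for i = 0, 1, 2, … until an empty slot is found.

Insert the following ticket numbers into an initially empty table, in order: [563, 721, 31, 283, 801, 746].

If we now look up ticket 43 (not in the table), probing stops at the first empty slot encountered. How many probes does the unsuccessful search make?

Insert 563: h=2, slot 2 empty -> index 2.
Insert 721: h=6, slot 6 empty -> index 6.
Insert 31: h=9, slot 9 empty -> index 9.
Insert 283: h=8, slot 8 empty -> index 8.
Insert 801: h=9, slot 9 occupied -> index 10.
Insert 746: h=9, slots 9,10 occupied -> index 0.
Table: [746, ., 563, ., ., ., 721, ., 283, 31, 801]
Lookup 43: h=10, probe 10,0,1 → slot 1 empty, not found.

3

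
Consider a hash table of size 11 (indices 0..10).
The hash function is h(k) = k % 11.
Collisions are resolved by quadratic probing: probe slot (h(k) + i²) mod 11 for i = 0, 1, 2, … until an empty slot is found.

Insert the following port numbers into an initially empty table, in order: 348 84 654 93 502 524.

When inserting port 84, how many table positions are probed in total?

2

Insert 348: h=7, slot 7 empty → index 7.
Insert 84: h=7, slot 7 occupied → index 8.
Insert 654: h=5, slot 5 empty → index 5.
Insert 93: h=5, slot 5 occupied → index 6.
Insert 502: h=7, slots 7,8 occupied → index 0.
Insert 524: h=7, slots 7,8,0,5 occupied → index 1.
Table: [502, 524, —, —, —, 654, 93, 348, 84, —, —]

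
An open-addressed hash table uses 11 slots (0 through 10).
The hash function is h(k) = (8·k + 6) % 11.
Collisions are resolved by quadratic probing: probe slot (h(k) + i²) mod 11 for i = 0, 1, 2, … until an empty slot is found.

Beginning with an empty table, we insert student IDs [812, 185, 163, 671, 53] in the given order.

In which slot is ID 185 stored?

Insert 812: h=1, slot 1 empty → index 1.
Insert 185: h=1, slot 1 occupied → index 2.
Insert 163: h=1, slots 1,2 occupied → index 5.
Insert 671: h=6, slot 6 empty → index 6.
Insert 53: h=1, slots 1,2,5 occupied → index 10.
Table: [_, 812, 185, _, _, 163, 671, _, _, _, 53]

2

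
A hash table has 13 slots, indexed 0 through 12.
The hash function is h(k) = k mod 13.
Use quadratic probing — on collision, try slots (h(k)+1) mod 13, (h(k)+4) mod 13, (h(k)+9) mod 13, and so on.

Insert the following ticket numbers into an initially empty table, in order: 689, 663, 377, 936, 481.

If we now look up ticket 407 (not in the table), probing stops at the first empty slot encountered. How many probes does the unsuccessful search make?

689: h=0 => slot 0
663: h=0, probe 0,1 => slot 1
377: h=0, probe 0,1,4 => slot 4
936: h=0, probe 0,1,4,9 => slot 9
481: h=0, probe 0,1,4,9,3 => slot 3
Table: [689, 663, —, 481, 377, —, —, —, —, 936, —, —, —]
Lookup 407: h=4, probe 4,5 → slot 5 empty, not found.

2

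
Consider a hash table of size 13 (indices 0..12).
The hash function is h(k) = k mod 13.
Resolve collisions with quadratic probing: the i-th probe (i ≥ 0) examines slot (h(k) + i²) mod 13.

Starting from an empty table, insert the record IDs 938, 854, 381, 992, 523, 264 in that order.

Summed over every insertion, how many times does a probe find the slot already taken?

938 hashes to 2; slot 2 is free → place at 2.
854 hashes to 9; slot 9 is free → place at 9.
381 hashes to 4; slot 4 is free → place at 4.
992 hashes to 4; 4 taken → place at 5.
523 hashes to 3; slot 3 is free → place at 3.
264 hashes to 4; 4,5 taken → place at 8.
Table: [-, -, 938, 523, 381, 992, -, -, 264, 854, -, -, -]

3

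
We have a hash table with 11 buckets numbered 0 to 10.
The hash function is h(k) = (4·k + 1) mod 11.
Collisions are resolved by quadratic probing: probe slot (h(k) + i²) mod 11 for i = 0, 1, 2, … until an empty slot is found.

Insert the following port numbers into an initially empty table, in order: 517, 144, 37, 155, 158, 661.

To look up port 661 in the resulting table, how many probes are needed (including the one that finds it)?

517 hashes to 1; slot 1 is free => place at 1.
144 hashes to 5; slot 5 is free => place at 5.
37 hashes to 6; slot 6 is free => place at 6.
155 hashes to 5; 5,6 taken => place at 9.
158 hashes to 6; 6 taken => place at 7.
661 hashes to 5; 5,6,9 taken => place at 3.
Table: [-, 517, -, 661, -, 144, 37, 158, -, 155, -]
Lookup 661: h=5, probe 5,6,9,3 → found at 3.

4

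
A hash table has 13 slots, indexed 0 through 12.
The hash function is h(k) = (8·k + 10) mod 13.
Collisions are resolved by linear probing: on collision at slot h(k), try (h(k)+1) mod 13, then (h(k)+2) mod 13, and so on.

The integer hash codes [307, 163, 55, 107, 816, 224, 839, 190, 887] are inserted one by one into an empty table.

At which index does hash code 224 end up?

11

Insert 307: h=9, slot 9 empty → index 9.
Insert 163: h=1, slot 1 empty → index 1.
Insert 55: h=8, slot 8 empty → index 8.
Insert 107: h=8, slots 8,9 occupied → index 10.
Insert 816: h=12, slot 12 empty → index 12.
Insert 224: h=8, slots 8,9,10 occupied → index 11.
Insert 839: h=1, slot 1 occupied → index 2.
Insert 190: h=9, slots 9,10,11,12 occupied → index 0.
Insert 887: h=8, slots 8,9,10,11,12,0,1,2 occupied → index 3.
Table: [190, 163, 839, 887, ∅, ∅, ∅, ∅, 55, 307, 107, 224, 816]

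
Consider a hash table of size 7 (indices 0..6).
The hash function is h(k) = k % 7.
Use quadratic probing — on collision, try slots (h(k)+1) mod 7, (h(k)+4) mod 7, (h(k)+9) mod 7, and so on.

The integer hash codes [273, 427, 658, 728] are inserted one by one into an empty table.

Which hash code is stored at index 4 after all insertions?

273 hashes to 0; slot 0 is free -> place at 0.
427 hashes to 0; 0 taken -> place at 1.
658 hashes to 0; 0,1 taken -> place at 4.
728 hashes to 0; 0,1,4 taken -> place at 2.
Table: [273, 427, 728, ∅, 658, ∅, ∅]

658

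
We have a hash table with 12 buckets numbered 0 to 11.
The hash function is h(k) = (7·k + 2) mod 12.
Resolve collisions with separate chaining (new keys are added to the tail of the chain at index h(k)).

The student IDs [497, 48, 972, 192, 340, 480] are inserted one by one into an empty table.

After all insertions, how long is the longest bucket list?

Insert 497: h=1, bucket 1 empty -> new chain.
Insert 48: h=2, bucket 2 empty -> new chain.
Insert 972: h=2, bucket 2 nonempty -> append to chain.
Insert 192: h=2, bucket 2 nonempty -> append to chain.
Insert 340: h=6, bucket 6 empty -> new chain.
Insert 480: h=2, bucket 2 nonempty -> append to chain.
Final buckets:
0: .
1: 497
2: 48 -> 972 -> 192 -> 480
3: .
4: .
5: .
6: 340
7: .
8: .
9: .
10: .
11: .

4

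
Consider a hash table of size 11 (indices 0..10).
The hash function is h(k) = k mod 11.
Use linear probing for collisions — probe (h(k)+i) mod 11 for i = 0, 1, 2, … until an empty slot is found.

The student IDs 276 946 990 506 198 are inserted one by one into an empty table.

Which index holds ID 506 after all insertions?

3

276 hashes to 1; slot 1 is free → place at 1.
946 hashes to 0; slot 0 is free → place at 0.
990 hashes to 0; 0,1 taken → place at 2.
506 hashes to 0; 0,1,2 taken → place at 3.
198 hashes to 0; 0,1,2,3 taken → place at 4.
Table: [946, 276, 990, 506, 198, ., ., ., ., ., .]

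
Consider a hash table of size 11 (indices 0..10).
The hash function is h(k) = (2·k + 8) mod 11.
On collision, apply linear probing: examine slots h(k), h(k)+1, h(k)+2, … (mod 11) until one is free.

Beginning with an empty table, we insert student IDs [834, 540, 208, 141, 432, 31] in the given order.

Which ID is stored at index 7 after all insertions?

31

834: h=4 => slot 4
540: h=10 => slot 10
208: h=6 => slot 6
141: h=4, probe 4,5 => slot 5
432: h=3 => slot 3
31: h=4, probe 4,5,6,7 => slot 7
Table: [∅, ∅, ∅, 432, 834, 141, 208, 31, ∅, ∅, 540]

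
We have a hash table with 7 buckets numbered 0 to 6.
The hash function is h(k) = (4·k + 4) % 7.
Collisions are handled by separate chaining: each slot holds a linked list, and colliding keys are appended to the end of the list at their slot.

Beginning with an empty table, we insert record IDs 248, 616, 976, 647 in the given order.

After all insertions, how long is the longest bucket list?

3

Insert 248: h=2, bucket 2 empty → new chain.
Insert 616: h=4, bucket 4 empty → new chain.
Insert 976: h=2, bucket 2 nonempty → append to chain.
Insert 647: h=2, bucket 2 nonempty → append to chain.
Final buckets:
0: .
1: .
2: 248 -> 976 -> 647
3: .
4: 616
5: .
6: .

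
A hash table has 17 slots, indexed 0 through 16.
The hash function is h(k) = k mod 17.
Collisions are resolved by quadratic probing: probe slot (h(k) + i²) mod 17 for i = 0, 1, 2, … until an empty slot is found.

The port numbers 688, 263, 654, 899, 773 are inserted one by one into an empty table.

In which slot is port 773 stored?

Insert 688: h=8, slot 8 empty → index 8.
Insert 263: h=8, slot 8 occupied → index 9.
Insert 654: h=8, slots 8,9 occupied → index 12.
Insert 899: h=15, slot 15 empty → index 15.
Insert 773: h=8, slots 8,9,12 occupied → index 0.
Table: [773, ., ., ., ., ., ., ., 688, 263, ., ., 654, ., ., 899, .]

0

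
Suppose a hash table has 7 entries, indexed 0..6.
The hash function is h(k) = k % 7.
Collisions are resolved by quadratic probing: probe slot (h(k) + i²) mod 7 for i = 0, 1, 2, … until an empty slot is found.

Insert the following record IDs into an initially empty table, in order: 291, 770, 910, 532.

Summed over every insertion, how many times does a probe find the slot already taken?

Insert 291: h=4, slot 4 empty => index 4.
Insert 770: h=0, slot 0 empty => index 0.
Insert 910: h=0, slot 0 occupied => index 1.
Insert 532: h=0, slots 0,1,4 occupied => index 2.
Table: [770, 910, 532, _, 291, _, _]

4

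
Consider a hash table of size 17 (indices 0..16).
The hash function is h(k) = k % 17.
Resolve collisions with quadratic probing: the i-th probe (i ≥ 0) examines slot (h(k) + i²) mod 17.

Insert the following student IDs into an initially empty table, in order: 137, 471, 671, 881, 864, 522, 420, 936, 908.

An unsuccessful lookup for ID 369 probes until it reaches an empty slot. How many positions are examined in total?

137 hashes to 1; slot 1 is free → place at 1.
471 hashes to 12; slot 12 is free → place at 12.
671 hashes to 8; slot 8 is free → place at 8.
881 hashes to 14; slot 14 is free → place at 14.
864 hashes to 14; 14 taken → place at 15.
522 hashes to 12; 12 taken → place at 13.
420 hashes to 12; 12,13 taken → place at 16.
936 hashes to 1; 1 taken → place at 2.
908 hashes to 7; slot 7 is free → place at 7.
Table: [_, 137, 936, _, _, _, _, 908, 671, _, _, _, 471, 522, 881, 864, 420]
Lookup 369: h=12, probe 12,13,16,4 → slot 4 empty, not found.

4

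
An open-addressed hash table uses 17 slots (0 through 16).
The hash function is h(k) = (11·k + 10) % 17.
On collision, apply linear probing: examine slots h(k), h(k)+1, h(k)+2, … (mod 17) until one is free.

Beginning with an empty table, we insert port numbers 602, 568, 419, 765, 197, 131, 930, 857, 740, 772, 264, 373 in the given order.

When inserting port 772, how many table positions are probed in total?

Insert 602: h=2, slot 2 empty -> index 2.
Insert 568: h=2, slot 2 occupied -> index 3.
Insert 419: h=12, slot 12 empty -> index 12.
Insert 765: h=10, slot 10 empty -> index 10.
Insert 197: h=1, slot 1 empty -> index 1.
Insert 131: h=6, slot 6 empty -> index 6.
Insert 930: h=6, slot 6 occupied -> index 7.
Insert 857: h=2, slots 2,3 occupied -> index 4.
Insert 740: h=7, slot 7 occupied -> index 8.
Insert 772: h=2, slots 2,3,4 occupied -> index 5.
Insert 264: h=7, slots 7,8 occupied -> index 9.
Insert 373: h=16, slot 16 empty -> index 16.
Table: [_, 197, 602, 568, 857, 772, 131, 930, 740, 264, 765, _, 419, _, _, _, 373]

4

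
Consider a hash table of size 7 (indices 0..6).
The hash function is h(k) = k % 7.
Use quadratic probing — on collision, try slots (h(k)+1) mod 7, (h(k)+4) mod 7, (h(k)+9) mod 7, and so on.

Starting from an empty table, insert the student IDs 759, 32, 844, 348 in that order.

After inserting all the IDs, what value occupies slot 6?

348

759: h=3 -> slot 3
32: h=4 -> slot 4
844: h=4, probe 4,5 -> slot 5
348: h=5, probe 5,6 -> slot 6
Table: [_, _, _, 759, 32, 844, 348]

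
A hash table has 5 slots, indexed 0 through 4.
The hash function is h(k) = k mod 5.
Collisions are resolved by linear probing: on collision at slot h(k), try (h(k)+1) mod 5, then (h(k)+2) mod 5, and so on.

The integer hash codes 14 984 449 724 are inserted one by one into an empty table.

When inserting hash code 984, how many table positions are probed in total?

2

Insert 14: h=4, slot 4 empty → index 4.
Insert 984: h=4, slot 4 occupied → index 0.
Insert 449: h=4, slots 4,0 occupied → index 1.
Insert 724: h=4, slots 4,0,1 occupied → index 2.
Table: [984, 449, 724, ∅, 14]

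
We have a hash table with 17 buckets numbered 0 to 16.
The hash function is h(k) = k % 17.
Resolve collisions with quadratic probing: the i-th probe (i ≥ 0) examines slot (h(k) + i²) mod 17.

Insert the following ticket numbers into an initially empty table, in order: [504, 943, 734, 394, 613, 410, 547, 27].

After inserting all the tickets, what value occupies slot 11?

504

504 hashes to 11; slot 11 is free => place at 11.
943 hashes to 8; slot 8 is free => place at 8.
734 hashes to 3; slot 3 is free => place at 3.
394 hashes to 3; 3 taken => place at 4.
613 hashes to 1; slot 1 is free => place at 1.
410 hashes to 2; slot 2 is free => place at 2.
547 hashes to 3; 3,4 taken => place at 7.
27 hashes to 10; slot 10 is free => place at 10.
Table: [∅, 613, 410, 734, 394, ∅, ∅, 547, 943, ∅, 27, 504, ∅, ∅, ∅, ∅, ∅]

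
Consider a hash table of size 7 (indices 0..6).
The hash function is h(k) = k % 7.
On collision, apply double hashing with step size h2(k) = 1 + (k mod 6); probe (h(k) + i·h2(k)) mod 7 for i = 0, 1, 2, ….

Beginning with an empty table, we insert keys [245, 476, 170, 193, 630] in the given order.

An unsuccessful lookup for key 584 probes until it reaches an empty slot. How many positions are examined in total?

245 hashes to 0; slot 0 is free → place at 0.
476 hashes to 0, h2=3; 0 taken → place at 3.
170 hashes to 2; slot 2 is free → place at 2.
193 hashes to 4; slot 4 is free → place at 4.
630 hashes to 0, h2=1; 0 taken → place at 1.
Table: [245, 630, 170, 476, 193, -, -]
Lookup 584: h=3, h2=3, probe 3,6 → slot 6 empty, not found.

2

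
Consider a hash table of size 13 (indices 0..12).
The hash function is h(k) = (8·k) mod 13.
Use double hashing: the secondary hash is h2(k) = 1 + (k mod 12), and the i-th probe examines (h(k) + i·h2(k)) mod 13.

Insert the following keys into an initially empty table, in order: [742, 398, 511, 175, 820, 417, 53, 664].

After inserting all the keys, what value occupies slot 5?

417

742: h=8 → slot 8
398: h=12 → slot 12
511: h=6 → slot 6
175: h=9 → slot 9
820: h=8, h2=5, probe 8,0 → slot 0
417: h=8, h2=10, probe 8,5 → slot 5
53: h=8, h2=6, probe 8,1 → slot 1
664: h=8, h2=5, probe 8,0,5,10 → slot 10
Table: [820, 53, -, -, -, 417, 511, -, 742, 175, 664, -, 398]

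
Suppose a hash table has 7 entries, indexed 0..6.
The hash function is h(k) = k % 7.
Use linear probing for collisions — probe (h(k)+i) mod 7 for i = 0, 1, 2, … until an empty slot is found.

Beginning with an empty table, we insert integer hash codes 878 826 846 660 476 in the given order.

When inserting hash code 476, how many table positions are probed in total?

2

878 hashes to 3; slot 3 is free → place at 3.
826 hashes to 0; slot 0 is free → place at 0.
846 hashes to 6; slot 6 is free → place at 6.
660 hashes to 2; slot 2 is free → place at 2.
476 hashes to 0; 0 taken → place at 1.
Table: [826, 476, 660, 878, ∅, ∅, 846]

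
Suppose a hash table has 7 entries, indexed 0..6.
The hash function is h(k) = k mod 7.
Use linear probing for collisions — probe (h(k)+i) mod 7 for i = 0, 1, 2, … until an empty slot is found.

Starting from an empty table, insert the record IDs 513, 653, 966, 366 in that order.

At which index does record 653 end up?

3

513: h=2 -> slot 2
653: h=2, probe 2,3 -> slot 3
966: h=0 -> slot 0
366: h=2, probe 2,3,4 -> slot 4
Table: [966, ∅, 513, 653, 366, ∅, ∅]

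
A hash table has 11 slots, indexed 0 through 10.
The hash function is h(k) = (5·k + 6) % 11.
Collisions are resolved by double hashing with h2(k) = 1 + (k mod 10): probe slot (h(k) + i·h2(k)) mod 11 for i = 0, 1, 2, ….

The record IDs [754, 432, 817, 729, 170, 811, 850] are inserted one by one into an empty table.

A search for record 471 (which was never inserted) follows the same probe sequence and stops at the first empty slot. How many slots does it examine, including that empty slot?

5

Insert 754: h=3, slot 3 empty -> index 3.
Insert 432: h=10, slot 10 empty -> index 10.
Insert 817: h=10, h2=8, slot 10 occupied -> index 7.
Insert 729: h=10, h2=10, slot 10 occupied -> index 9.
Insert 170: h=9, h2=1, slots 9,10 occupied -> index 0.
Insert 811: h=2, slot 2 empty -> index 2.
Insert 850: h=10, h2=1, slots 10,0 occupied -> index 1.
Table: [170, 850, 811, 754, _, _, _, 817, _, 729, 432]
Lookup 471: h=7, h2=2, probe 7,9,0,2,4 → slot 4 empty, not found.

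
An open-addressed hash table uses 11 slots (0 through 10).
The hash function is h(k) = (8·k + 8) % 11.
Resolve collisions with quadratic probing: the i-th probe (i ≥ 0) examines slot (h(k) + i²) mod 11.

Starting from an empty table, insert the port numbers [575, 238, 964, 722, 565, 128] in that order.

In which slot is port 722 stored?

575: h=10 => slot 10
238: h=9 => slot 9
964: h=9, probe 9,10,2 => slot 2
722: h=9, probe 9,10,2,7 => slot 7
565: h=7, probe 7,8 => slot 8
128: h=9, probe 9,10,2,7,3 => slot 3
Table: [., ., 964, 128, ., ., ., 722, 565, 238, 575]

7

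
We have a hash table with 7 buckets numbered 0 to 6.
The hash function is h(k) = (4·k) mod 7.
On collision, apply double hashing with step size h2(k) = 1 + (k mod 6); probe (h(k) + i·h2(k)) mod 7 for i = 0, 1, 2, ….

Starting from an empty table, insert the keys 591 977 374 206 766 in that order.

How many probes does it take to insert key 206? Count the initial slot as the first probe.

591: h=5 → slot 5
977: h=2 → slot 2
374: h=5, h2=3, probe 5,1 → slot 1
206: h=5, h2=3, probe 5,1,4 → slot 4
766: h=5, h2=5, probe 5,3 → slot 3
Table: [., 374, 977, 766, 206, 591, .]

3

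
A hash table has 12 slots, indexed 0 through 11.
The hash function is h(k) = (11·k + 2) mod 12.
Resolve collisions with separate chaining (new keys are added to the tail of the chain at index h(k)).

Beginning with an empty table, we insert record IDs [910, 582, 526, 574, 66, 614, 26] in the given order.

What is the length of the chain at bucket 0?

Insert 910: h=4, bucket 4 empty → new chain.
Insert 582: h=8, bucket 8 empty → new chain.
Insert 526: h=4, bucket 4 nonempty → append to chain.
Insert 574: h=4, bucket 4 nonempty → append to chain.
Insert 66: h=8, bucket 8 nonempty → append to chain.
Insert 614: h=0, bucket 0 empty → new chain.
Insert 26: h=0, bucket 0 nonempty → append to chain.
Final buckets:
0: 614 -> 26
1: _
2: _
3: _
4: 910 -> 526 -> 574
5: _
6: _
7: _
8: 582 -> 66
9: _
10: _
11: _

2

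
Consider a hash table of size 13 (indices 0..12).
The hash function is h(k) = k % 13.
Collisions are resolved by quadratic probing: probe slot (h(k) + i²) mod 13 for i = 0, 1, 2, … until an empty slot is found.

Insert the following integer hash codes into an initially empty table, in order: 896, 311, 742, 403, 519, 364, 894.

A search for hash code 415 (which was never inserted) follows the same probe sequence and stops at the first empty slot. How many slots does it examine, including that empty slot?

Insert 896: h=12, slot 12 empty => index 12.
Insert 311: h=12, slot 12 occupied => index 0.
Insert 742: h=1, slot 1 empty => index 1.
Insert 403: h=0, slots 0,1 occupied => index 4.
Insert 519: h=12, slots 12,0 occupied => index 3.
Insert 364: h=0, slots 0,1,4 occupied => index 9.
Insert 894: h=10, slot 10 empty => index 10.
Table: [311, 742, _, 519, 403, _, _, _, _, 364, 894, _, 896]
Lookup 415: h=12, probe 12,0,3,8 → slot 8 empty, not found.

4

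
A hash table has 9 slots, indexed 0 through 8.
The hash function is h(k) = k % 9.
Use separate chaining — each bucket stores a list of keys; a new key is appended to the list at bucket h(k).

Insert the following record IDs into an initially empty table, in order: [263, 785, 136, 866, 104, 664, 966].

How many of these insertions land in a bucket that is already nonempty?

2

Insert 263: h=2, bucket 2 empty → new chain.
Insert 785: h=2, bucket 2 nonempty → append to chain.
Insert 136: h=1, bucket 1 empty → new chain.
Insert 866: h=2, bucket 2 nonempty → append to chain.
Insert 104: h=5, bucket 5 empty → new chain.
Insert 664: h=7, bucket 7 empty → new chain.
Insert 966: h=3, bucket 3 empty → new chain.
Final buckets:
0: -
1: 136
2: 263 -> 785 -> 866
3: 966
4: -
5: 104
6: -
7: 664
8: -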